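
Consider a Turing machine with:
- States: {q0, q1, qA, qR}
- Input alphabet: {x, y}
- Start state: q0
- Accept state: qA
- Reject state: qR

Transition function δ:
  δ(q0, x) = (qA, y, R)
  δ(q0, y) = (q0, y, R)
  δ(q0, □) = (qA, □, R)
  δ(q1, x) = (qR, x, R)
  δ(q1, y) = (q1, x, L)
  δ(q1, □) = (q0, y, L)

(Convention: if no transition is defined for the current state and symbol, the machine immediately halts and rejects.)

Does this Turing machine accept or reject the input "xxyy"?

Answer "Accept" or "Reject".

Execution trace:
Initial: [q0]xxyy
Step 1: δ(q0, x) = (qA, y, R) → y[qA]xyy

The machine reaches the accept state qA and halts.

Answer: Accept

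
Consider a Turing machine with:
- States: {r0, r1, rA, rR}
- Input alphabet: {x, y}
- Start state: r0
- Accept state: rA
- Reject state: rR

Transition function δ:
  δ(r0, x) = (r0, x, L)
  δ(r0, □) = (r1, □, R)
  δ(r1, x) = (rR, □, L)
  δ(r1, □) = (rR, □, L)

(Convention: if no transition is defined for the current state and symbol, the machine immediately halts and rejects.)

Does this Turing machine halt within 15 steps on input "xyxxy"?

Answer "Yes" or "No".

Execution trace:
Initial: [r0]xyxxy
Step 1: δ(r0, x) = (r0, x, L) → [r0]□xyxxy
Step 2: δ(r0, □) = (r1, □, R) → □[r1]xyxxy
Step 3: δ(r1, x) = (rR, □, L) → [rR]□□yxxy

The machine reaches the reject state rR and halts.
The machine halted after 3 steps (within the 15-step bound).

Answer: Yes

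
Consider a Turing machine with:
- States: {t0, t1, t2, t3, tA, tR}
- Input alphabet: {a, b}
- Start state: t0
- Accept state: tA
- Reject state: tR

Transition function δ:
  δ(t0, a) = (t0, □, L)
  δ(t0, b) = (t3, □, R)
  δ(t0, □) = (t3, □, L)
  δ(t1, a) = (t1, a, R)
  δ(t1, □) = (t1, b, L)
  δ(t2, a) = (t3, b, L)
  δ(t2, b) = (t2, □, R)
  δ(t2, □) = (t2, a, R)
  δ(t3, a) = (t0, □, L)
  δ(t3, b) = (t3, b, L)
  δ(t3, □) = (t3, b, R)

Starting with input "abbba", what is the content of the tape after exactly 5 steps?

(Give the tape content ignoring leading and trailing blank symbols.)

Execution trace:
Initial: [t0]abbba
Step 1: δ(t0, a) = (t0, □, L) → [t0]□□bbba
Step 2: δ(t0, □) = (t3, □, L) → [t3]□□□bbba
Step 3: δ(t3, □) = (t3, b, R) → b[t3]□□bbba
Step 4: δ(t3, □) = (t3, b, R) → bb[t3]□bbba
Step 5: δ(t3, □) = (t3, b, R) → bbb[t3]bbba

After 5 steps, the tape (ignoring leading/trailing blanks) is: bbbbbba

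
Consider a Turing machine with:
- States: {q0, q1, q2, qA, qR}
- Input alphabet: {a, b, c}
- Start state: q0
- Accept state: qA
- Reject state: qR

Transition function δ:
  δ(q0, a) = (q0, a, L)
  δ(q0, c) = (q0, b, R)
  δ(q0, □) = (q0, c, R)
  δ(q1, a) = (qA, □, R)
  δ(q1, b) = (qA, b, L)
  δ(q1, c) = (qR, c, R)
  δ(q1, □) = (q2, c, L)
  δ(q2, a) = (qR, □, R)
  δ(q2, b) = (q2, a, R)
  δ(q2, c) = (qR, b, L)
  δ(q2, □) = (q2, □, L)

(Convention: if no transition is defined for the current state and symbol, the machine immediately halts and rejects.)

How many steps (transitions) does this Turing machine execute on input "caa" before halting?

Execution trace:
Initial: [q0]caa
Step 1: δ(q0, c) = (q0, b, R) → b[q0]aa
Step 2: δ(q0, a) = (q0, a, L) → [q0]baa

No transition is defined for δ(q0, b). By convention the machine halts and rejects.

The machine executed 2 steps before halting.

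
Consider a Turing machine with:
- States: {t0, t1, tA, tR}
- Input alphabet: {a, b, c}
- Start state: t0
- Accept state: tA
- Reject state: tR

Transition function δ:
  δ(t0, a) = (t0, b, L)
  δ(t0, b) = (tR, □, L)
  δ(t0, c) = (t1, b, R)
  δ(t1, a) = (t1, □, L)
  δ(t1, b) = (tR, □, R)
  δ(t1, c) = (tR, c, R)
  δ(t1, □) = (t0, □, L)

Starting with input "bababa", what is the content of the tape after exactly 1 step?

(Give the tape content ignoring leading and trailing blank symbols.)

Execution trace:
Initial: [t0]bababa
Step 1: δ(t0, b) = (tR, □, L) → [tR]□□ababa

The machine reaches the reject state tR and halts.

After 1 step, the tape (ignoring leading/trailing blanks) is: ababa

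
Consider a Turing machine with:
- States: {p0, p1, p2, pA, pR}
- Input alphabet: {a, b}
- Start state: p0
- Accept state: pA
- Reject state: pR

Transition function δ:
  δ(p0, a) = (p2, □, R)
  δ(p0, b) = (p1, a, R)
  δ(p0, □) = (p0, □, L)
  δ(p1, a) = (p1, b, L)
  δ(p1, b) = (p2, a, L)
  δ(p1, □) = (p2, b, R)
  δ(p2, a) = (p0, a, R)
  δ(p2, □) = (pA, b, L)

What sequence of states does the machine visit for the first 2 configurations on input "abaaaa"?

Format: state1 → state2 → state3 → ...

Execution trace:
Initial: [p0]abaaaa
Step 1: δ(p0, a) = (p2, □, R) → □[p2]baaaa

No transition is defined for δ(p2, b). By convention the machine halts and rejects.

State sequence: p0 → p2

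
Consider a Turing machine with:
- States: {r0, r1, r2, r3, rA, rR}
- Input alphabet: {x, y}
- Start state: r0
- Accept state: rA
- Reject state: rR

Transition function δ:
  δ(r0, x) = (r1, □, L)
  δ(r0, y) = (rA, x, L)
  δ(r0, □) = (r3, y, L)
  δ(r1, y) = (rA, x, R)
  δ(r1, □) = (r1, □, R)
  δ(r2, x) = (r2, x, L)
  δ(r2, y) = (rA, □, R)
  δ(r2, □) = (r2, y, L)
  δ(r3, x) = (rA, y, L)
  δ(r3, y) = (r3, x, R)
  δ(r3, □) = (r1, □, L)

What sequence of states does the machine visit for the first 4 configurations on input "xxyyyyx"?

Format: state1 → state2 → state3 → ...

Execution trace:
Initial: [r0]xxyyyyx
Step 1: δ(r0, x) = (r1, □, L) → [r1]□□xyyyyx
Step 2: δ(r1, □) = (r1, □, R) → □[r1]□xyyyyx
Step 3: δ(r1, □) = (r1, □, R) → □□[r1]xyyyyx

No transition is defined for δ(r1, x). By convention the machine halts and rejects.

State sequence: r0 → r1 → r1 → r1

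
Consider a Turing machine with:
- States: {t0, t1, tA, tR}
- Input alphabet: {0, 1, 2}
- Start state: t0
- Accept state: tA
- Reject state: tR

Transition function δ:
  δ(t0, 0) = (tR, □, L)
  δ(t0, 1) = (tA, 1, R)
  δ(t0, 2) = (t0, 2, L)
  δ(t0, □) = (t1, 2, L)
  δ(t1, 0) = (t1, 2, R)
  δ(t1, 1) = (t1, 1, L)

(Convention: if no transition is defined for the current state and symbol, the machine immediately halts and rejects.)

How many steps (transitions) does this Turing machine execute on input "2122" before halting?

Execution trace:
Initial: [t0]2122
Step 1: δ(t0, 2) = (t0, 2, L) → [t0]□2122
Step 2: δ(t0, □) = (t1, 2, L) → [t1]□22122

No transition is defined for δ(t1, □). By convention the machine halts and rejects.

The machine executed 2 steps before halting.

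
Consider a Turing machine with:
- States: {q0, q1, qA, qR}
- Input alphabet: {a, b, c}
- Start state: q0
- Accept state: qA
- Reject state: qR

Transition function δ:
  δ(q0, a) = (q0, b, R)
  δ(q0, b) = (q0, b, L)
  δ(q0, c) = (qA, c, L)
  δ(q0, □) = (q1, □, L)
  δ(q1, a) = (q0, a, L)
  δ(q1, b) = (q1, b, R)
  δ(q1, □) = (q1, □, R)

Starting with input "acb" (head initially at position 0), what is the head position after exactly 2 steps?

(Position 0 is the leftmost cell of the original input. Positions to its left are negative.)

Execution trace (head position shown):
Step 0: [q0]acb  (head at position 0)
Step 1: move right → b[q0]cb  (head at position 1)
Step 2: move left → [qA]bcb  (head at position 0)

After 2 steps, the head is at position 0.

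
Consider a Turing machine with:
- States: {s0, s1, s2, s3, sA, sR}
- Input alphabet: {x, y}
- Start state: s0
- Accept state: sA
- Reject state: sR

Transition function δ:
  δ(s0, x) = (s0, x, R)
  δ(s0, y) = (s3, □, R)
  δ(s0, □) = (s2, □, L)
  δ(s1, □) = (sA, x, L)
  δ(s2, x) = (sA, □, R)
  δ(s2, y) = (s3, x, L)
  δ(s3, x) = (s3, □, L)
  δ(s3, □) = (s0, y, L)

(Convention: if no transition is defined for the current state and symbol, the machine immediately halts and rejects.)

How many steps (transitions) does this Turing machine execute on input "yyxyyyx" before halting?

Execution trace:
Initial: [s0]yyxyyyx
Step 1: δ(s0, y) = (s3, □, R) → □[s3]yxyyyx

No transition is defined for δ(s3, y). By convention the machine halts and rejects.

The machine executed 1 step before halting.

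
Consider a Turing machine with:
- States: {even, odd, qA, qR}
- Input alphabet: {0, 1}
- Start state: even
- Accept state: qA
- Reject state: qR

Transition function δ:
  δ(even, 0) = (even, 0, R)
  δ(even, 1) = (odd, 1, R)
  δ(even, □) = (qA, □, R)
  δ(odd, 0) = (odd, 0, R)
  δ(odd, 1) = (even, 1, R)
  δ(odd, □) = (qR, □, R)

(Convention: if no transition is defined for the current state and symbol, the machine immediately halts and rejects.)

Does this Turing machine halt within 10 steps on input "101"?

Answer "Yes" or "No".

Execution trace:
Initial: [even]101
Step 1: δ(even, 1) = (odd, 1, R) → 1[odd]01
Step 2: δ(odd, 0) = (odd, 0, R) → 10[odd]1
Step 3: δ(odd, 1) = (even, 1, R) → 101[even]□
Step 4: δ(even, □) = (qA, □, R) → 101□[qA]□

The machine reaches the accept state qA and halts.
The machine halted after 4 steps (within the 10-step bound).

Answer: Yes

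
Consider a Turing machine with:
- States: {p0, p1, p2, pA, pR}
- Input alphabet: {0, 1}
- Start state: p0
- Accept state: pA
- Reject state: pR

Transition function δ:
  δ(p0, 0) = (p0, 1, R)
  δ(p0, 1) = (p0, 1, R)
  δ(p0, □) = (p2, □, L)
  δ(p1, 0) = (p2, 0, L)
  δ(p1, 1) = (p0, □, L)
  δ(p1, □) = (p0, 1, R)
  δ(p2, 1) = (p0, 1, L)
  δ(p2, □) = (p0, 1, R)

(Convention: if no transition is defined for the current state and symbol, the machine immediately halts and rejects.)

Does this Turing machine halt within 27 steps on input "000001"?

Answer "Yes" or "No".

Execution trace:
Initial: [p0]000001
Step 1: δ(p0, 0) = (p0, 1, R) → 1[p0]00001
Step 2: δ(p0, 0) = (p0, 1, R) → 11[p0]0001
Step 3: δ(p0, 0) = (p0, 1, R) → 111[p0]001
Step 4: δ(p0, 0) = (p0, 1, R) → 1111[p0]01
Step 5: δ(p0, 0) = (p0, 1, R) → 11111[p0]1
Step 6: δ(p0, 1) = (p0, 1, R) → 111111[p0]□
Step 7: δ(p0, □) = (p2, □, L) → 11111[p2]1□
Step 8: δ(p2, 1) = (p0, 1, L) → 1111[p0]11□
Step 9: δ(p0, 1) = (p0, 1, R) → 11111[p0]1□
Step 10: δ(p0, 1) = (p0, 1, R) → 111111[p0]□
Step 11: δ(p0, □) = (p2, □, L) → 11111[p2]1□
Step 12: δ(p2, 1) = (p0, 1, L) → 1111[p0]11□
Step 13: δ(p0, 1) = (p0, 1, R) → 11111[p0]1□
Step 14: δ(p0, 1) = (p0, 1, R) → 111111[p0]□
Step 15: δ(p0, □) = (p2, □, L) → 11111[p2]1□
Step 16: δ(p2, 1) = (p0, 1, L) → 1111[p0]11□
Step 17: δ(p0, 1) = (p0, 1, R) → 11111[p0]1□
Step 18: δ(p0, 1) = (p0, 1, R) → 111111[p0]□
Step 19: δ(p0, □) = (p2, □, L) → 11111[p2]1□
Step 20: δ(p2, 1) = (p0, 1, L) → 1111[p0]11□
Step 21: δ(p0, 1) = (p0, 1, R) → 11111[p0]1□
Step 22: δ(p0, 1) = (p0, 1, R) → 111111[p0]□
Step 23: δ(p0, □) = (p2, □, L) → 11111[p2]1□
Step 24: δ(p2, 1) = (p0, 1, L) → 1111[p0]11□
Step 25: δ(p0, 1) = (p0, 1, R) → 11111[p0]1□
Step 26: δ(p0, 1) = (p0, 1, R) → 111111[p0]□
Step 27: δ(p0, □) = (p2, □, L) → 11111[p2]1□

The machine has not reached a halting state after 27 steps.
The machine did not halt within the 27-step bound.

Answer: No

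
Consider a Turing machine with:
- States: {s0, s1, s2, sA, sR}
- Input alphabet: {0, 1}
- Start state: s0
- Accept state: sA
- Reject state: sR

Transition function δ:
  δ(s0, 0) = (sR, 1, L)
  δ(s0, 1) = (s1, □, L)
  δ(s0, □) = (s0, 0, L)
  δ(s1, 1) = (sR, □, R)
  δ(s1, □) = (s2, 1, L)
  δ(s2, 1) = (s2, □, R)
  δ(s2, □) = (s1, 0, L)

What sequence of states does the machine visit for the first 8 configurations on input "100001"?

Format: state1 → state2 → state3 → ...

Execution trace:
Initial: [s0]100001
Step 1: δ(s0, 1) = (s1, □, L) → [s1]□□00001
Step 2: δ(s1, □) = (s2, 1, L) → [s2]□1□00001
Step 3: δ(s2, □) = (s1, 0, L) → [s1]□01□00001
Step 4: δ(s1, □) = (s2, 1, L) → [s2]□101□00001
Step 5: δ(s2, □) = (s1, 0, L) → [s1]□0101□00001
Step 6: δ(s1, □) = (s2, 1, L) → [s2]□10101□00001
Step 7: δ(s2, □) = (s1, 0, L) → [s1]□010101□00001

State sequence: s0 → s1 → s2 → s1 → s2 → s1 → s2 → s1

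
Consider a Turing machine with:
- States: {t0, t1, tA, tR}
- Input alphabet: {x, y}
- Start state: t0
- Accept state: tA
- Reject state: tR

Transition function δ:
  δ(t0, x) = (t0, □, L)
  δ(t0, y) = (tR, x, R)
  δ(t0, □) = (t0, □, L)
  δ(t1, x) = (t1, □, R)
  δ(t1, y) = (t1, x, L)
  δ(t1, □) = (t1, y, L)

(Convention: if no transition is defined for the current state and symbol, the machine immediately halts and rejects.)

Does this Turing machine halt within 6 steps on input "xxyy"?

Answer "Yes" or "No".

Execution trace:
Initial: [t0]xxyy
Step 1: δ(t0, x) = (t0, □, L) → [t0]□□xyy
Step 2: δ(t0, □) = (t0, □, L) → [t0]□□□xyy
Step 3: δ(t0, □) = (t0, □, L) → [t0]□□□□xyy
Step 4: δ(t0, □) = (t0, □, L) → [t0]□□□□□xyy
Step 5: δ(t0, □) = (t0, □, L) → [t0]□□□□□□xyy
Step 6: δ(t0, □) = (t0, □, L) → [t0]□□□□□□□xyy

The machine has not reached a halting state after 6 steps.
The machine did not halt within the 6-step bound.

Answer: No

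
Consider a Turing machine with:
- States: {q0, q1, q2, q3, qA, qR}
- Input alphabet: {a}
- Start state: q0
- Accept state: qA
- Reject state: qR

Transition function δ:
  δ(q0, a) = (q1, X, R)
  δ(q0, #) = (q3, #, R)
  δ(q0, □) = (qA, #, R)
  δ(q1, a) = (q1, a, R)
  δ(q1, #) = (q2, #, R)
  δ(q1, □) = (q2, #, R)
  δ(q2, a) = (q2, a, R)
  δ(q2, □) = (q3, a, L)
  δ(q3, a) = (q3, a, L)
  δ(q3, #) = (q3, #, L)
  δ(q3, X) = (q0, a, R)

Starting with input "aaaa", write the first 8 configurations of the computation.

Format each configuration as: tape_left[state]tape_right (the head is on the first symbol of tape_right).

Transitions applied:
Step 1: δ(q0, a) = (q1, X, R)
Step 2: δ(q1, a) = (q1, a, R)
Step 3: δ(q1, a) = (q1, a, R)
Step 4: δ(q1, a) = (q1, a, R)
Step 5: δ(q1, □) = (q2, #, R)
Step 6: δ(q2, □) = (q3, a, L)
Step 7: δ(q3, #) = (q3, #, L)

The first 8 configurations are:
[q0]aaaa ⊢ X[q1]aaa ⊢ Xa[q1]aa ⊢ Xaa[q1]a ⊢ Xaaa[q1]□ ⊢ Xaaa#[q2]□ ⊢ Xaaa[q3]#a ⊢ Xaa[q3]a#a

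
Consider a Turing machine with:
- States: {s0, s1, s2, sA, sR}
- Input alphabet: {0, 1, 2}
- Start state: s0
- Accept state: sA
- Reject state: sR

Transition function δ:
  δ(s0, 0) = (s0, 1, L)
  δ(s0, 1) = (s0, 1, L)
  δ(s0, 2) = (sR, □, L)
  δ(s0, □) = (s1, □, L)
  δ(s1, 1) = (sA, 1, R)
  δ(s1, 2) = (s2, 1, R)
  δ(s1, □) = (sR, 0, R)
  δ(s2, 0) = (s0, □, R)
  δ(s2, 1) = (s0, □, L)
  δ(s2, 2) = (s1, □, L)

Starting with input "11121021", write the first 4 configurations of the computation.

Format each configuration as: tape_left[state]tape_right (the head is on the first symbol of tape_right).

Transitions applied:
Step 1: δ(s0, 1) = (s0, 1, L)
Step 2: δ(s0, □) = (s1, □, L)
Step 3: δ(s1, □) = (sR, 0, R)

The first 4 configurations are:
[s0]11121021 ⊢ [s0]□11121021 ⊢ [s1]□□11121021 ⊢ 0[sR]□11121021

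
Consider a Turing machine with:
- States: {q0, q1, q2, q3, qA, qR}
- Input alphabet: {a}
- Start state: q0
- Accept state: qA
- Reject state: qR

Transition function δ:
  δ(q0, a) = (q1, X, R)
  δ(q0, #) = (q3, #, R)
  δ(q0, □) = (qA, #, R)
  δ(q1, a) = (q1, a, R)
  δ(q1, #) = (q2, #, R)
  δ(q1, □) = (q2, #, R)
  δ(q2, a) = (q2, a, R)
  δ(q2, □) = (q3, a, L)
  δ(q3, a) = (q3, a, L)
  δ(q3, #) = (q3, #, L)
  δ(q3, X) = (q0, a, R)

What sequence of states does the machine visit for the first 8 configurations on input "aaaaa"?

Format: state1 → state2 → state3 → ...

Execution trace:
Initial: [q0]aaaaa
Step 1: δ(q0, a) = (q1, X, R) → X[q1]aaaa
Step 2: δ(q1, a) = (q1, a, R) → Xa[q1]aaa
Step 3: δ(q1, a) = (q1, a, R) → Xaa[q1]aa
Step 4: δ(q1, a) = (q1, a, R) → Xaaa[q1]a
Step 5: δ(q1, a) = (q1, a, R) → Xaaaa[q1]□
Step 6: δ(q1, □) = (q2, #, R) → Xaaaa#[q2]□
Step 7: δ(q2, □) = (q3, a, L) → Xaaaa[q3]#a

State sequence: q0 → q1 → q1 → q1 → q1 → q1 → q2 → q3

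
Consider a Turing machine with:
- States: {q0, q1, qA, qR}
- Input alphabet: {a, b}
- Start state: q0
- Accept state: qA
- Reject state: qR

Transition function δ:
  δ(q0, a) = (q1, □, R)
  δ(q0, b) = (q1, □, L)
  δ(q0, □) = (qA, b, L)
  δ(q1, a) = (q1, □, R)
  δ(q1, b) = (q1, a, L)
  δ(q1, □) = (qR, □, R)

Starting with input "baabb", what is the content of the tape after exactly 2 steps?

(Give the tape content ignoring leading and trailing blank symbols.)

Execution trace:
Initial: [q0]baabb
Step 1: δ(q0, b) = (q1, □, L) → [q1]□□aabb
Step 2: δ(q1, □) = (qR, □, R) → □[qR]□aabb

The machine reaches the reject state qR and halts.

After 2 steps, the tape (ignoring leading/trailing blanks) is: aabb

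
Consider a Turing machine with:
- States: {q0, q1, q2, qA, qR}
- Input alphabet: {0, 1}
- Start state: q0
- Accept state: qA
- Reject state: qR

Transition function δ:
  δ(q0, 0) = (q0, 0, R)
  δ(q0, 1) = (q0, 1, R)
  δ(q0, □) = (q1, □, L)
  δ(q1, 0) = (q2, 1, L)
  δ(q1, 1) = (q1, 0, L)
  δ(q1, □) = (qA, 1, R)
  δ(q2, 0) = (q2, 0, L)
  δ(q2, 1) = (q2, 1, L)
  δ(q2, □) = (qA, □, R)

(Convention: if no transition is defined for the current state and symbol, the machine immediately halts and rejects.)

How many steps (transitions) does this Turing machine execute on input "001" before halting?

Execution trace:
Initial: [q0]001
Step 1: δ(q0, 0) = (q0, 0, R) → 0[q0]01
Step 2: δ(q0, 0) = (q0, 0, R) → 00[q0]1
Step 3: δ(q0, 1) = (q0, 1, R) → 001[q0]□
Step 4: δ(q0, □) = (q1, □, L) → 00[q1]1□
Step 5: δ(q1, 1) = (q1, 0, L) → 0[q1]00□
Step 6: δ(q1, 0) = (q2, 1, L) → [q2]010□
Step 7: δ(q2, 0) = (q2, 0, L) → [q2]□010□
Step 8: δ(q2, □) = (qA, □, R) → □[qA]010□

The machine reaches the accept state qA and halts.

The machine executed 8 steps before halting.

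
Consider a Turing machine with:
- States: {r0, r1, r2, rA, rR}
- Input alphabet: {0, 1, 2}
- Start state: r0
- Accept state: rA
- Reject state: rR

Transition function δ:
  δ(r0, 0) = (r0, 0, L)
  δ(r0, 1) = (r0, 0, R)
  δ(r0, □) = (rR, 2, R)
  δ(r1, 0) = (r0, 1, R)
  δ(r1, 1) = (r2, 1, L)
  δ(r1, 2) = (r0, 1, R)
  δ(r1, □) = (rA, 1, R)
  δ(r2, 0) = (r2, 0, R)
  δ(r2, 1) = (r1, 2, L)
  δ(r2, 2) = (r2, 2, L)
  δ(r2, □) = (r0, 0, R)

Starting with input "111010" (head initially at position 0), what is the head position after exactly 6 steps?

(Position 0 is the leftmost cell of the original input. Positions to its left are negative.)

Execution trace (head position shown):
Step 0: [r0]111010  (head at position 0)
Step 1: move right → 0[r0]11010  (head at position 1)
Step 2: move right → 00[r0]1010  (head at position 2)
Step 3: move right → 000[r0]010  (head at position 3)
Step 4: move left → 00[r0]0010  (head at position 2)
Step 5: move left → 0[r0]00010  (head at position 1)
Step 6: move left → [r0]000010  (head at position 0)

After 6 steps, the head is at position 0.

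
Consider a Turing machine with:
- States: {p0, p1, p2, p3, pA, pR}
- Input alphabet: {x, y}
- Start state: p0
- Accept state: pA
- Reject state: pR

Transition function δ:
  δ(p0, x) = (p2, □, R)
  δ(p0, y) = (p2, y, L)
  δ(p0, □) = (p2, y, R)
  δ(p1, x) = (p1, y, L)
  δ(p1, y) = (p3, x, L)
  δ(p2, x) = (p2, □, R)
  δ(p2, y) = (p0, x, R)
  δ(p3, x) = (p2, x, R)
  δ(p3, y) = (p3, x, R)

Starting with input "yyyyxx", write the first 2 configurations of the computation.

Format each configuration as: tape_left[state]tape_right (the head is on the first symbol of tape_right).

Transitions applied:
Step 1: δ(p0, y) = (p2, y, L)

The first 2 configurations are:
[p0]yyyyxx ⊢ [p2]□yyyyxx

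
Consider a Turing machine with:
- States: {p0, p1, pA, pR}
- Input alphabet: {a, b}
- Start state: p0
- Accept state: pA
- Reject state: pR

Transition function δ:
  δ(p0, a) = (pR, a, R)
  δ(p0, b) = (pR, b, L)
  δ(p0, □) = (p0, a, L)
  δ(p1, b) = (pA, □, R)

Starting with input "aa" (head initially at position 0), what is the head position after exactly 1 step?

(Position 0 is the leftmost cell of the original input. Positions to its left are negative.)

Execution trace (head position shown):
Step 0: [p0]aa  (head at position 0)
Step 1: move right → a[pR]a  (head at position 1)

After 1 step, the head is at position 1.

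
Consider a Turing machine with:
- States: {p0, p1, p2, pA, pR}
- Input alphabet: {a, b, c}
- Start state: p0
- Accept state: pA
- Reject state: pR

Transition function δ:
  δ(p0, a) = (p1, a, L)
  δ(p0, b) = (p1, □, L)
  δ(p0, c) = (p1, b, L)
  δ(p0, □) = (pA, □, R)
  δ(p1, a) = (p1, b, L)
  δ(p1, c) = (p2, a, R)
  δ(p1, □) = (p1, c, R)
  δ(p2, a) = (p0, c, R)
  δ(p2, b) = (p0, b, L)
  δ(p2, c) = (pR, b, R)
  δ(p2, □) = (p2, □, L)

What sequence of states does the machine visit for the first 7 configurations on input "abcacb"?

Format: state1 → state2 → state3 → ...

Execution trace:
Initial: [p0]abcacb
Step 1: δ(p0, a) = (p1, a, L) → [p1]□abcacb
Step 2: δ(p1, □) = (p1, c, R) → c[p1]abcacb
Step 3: δ(p1, a) = (p1, b, L) → [p1]cbbcacb
Step 4: δ(p1, c) = (p2, a, R) → a[p2]bbcacb
Step 5: δ(p2, b) = (p0, b, L) → [p0]abbcacb
Step 6: δ(p0, a) = (p1, a, L) → [p1]□abbcacb

State sequence: p0 → p1 → p1 → p1 → p2 → p0 → p1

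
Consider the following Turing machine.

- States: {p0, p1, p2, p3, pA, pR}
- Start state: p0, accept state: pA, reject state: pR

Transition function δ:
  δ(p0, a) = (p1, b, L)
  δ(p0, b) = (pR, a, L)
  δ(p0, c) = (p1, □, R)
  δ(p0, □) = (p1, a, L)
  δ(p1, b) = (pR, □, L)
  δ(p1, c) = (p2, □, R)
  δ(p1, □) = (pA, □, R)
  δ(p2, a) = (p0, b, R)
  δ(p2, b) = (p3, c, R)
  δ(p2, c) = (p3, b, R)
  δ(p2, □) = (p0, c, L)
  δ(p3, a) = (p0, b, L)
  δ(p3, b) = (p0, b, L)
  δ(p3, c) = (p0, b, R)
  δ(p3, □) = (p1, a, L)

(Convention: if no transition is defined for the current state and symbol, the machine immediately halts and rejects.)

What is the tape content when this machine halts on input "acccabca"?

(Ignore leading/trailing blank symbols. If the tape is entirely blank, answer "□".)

Execution trace:
Initial: [p0]acccabca
Step 1: δ(p0, a) = (p1, b, L) → [p1]□bcccabca
Step 2: δ(p1, □) = (pA, □, R) → □[pA]bcccabca

The machine reaches the accept state pA and halts.

Final tape (ignoring leading/trailing blanks): bcccabca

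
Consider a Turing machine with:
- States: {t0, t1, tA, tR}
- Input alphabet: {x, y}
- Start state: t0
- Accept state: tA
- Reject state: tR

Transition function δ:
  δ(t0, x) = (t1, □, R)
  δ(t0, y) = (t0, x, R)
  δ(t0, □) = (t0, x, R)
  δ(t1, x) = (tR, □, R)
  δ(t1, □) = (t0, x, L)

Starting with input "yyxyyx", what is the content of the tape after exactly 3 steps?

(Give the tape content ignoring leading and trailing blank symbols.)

Execution trace:
Initial: [t0]yyxyyx
Step 1: δ(t0, y) = (t0, x, R) → x[t0]yxyyx
Step 2: δ(t0, y) = (t0, x, R) → xx[t0]xyyx
Step 3: δ(t0, x) = (t1, □, R) → xx□[t1]yyx

No transition is defined for δ(t1, y). By convention the machine halts and rejects.

After 3 steps, the tape (ignoring leading/trailing blanks) is: xx□yyx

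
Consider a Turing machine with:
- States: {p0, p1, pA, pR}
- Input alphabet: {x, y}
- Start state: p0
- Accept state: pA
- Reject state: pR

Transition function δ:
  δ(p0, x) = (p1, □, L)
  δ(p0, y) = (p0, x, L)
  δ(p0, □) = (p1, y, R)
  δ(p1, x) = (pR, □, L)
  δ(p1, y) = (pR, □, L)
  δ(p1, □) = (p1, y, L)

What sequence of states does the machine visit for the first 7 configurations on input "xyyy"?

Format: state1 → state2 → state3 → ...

Execution trace:
Initial: [p0]xyyy
Step 1: δ(p0, x) = (p1, □, L) → [p1]□□yyy
Step 2: δ(p1, □) = (p1, y, L) → [p1]□y□yyy
Step 3: δ(p1, □) = (p1, y, L) → [p1]□yy□yyy
Step 4: δ(p1, □) = (p1, y, L) → [p1]□yyy□yyy
Step 5: δ(p1, □) = (p1, y, L) → [p1]□yyyy□yyy
Step 6: δ(p1, □) = (p1, y, L) → [p1]□yyyyy□yyy

State sequence: p0 → p1 → p1 → p1 → p1 → p1 → p1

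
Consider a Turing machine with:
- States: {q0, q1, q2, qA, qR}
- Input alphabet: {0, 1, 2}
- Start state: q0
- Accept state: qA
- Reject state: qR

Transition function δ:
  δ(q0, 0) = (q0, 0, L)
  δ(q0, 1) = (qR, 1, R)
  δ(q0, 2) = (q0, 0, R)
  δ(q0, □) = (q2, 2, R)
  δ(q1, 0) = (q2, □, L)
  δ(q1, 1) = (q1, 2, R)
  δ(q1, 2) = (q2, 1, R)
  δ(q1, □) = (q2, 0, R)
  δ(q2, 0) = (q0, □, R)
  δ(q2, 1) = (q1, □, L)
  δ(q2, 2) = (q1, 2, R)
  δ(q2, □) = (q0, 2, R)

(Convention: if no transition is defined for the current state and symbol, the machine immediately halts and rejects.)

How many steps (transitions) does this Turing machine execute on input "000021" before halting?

Execution trace:
Initial: [q0]000021
Step 1: δ(q0, 0) = (q0, 0, L) → [q0]□000021
Step 2: δ(q0, □) = (q2, 2, R) → 2[q2]000021
Step 3: δ(q2, 0) = (q0, □, R) → 2□[q0]00021
Step 4: δ(q0, 0) = (q0, 0, L) → 2[q0]□00021
Step 5: δ(q0, □) = (q2, 2, R) → 22[q2]00021
Step 6: δ(q2, 0) = (q0, □, R) → 22□[q0]0021
Step 7: δ(q0, 0) = (q0, 0, L) → 22[q0]□0021
Step 8: δ(q0, □) = (q2, 2, R) → 222[q2]0021
Step 9: δ(q2, 0) = (q0, □, R) → 222□[q0]021
Step 10: δ(q0, 0) = (q0, 0, L) → 222[q0]□021
Step 11: δ(q0, □) = (q2, 2, R) → 2222[q2]021
Step 12: δ(q2, 0) = (q0, □, R) → 2222□[q0]21
Step 13: δ(q0, 2) = (q0, 0, R) → 2222□0[q0]1
Step 14: δ(q0, 1) = (qR, 1, R) → 2222□01[qR]□

The machine reaches the reject state qR and halts.

The machine executed 14 steps before halting.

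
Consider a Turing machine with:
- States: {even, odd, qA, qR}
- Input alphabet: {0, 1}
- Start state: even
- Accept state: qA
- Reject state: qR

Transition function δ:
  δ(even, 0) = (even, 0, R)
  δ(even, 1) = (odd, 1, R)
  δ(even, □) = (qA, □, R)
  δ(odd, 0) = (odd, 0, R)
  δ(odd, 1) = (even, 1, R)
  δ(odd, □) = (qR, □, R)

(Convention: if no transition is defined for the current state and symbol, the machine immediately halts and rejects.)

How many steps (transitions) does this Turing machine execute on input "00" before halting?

Execution trace:
Initial: [even]00
Step 1: δ(even, 0) = (even, 0, R) → 0[even]0
Step 2: δ(even, 0) = (even, 0, R) → 00[even]□
Step 3: δ(even, □) = (qA, □, R) → 00□[qA]□

The machine reaches the accept state qA and halts.

The machine executed 3 steps before halting.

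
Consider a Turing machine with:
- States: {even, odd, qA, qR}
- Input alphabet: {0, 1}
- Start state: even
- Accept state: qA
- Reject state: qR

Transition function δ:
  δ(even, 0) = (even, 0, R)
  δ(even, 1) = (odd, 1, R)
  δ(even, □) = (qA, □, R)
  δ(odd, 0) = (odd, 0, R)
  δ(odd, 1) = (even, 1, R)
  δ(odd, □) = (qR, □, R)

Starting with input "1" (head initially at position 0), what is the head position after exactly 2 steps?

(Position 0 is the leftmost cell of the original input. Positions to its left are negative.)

Execution trace (head position shown):
Step 0: [even]1  (head at position 0)
Step 1: move right → 1[odd]□  (head at position 1)
Step 2: move right → 1□[qR]□  (head at position 2)

After 2 steps, the head is at position 2.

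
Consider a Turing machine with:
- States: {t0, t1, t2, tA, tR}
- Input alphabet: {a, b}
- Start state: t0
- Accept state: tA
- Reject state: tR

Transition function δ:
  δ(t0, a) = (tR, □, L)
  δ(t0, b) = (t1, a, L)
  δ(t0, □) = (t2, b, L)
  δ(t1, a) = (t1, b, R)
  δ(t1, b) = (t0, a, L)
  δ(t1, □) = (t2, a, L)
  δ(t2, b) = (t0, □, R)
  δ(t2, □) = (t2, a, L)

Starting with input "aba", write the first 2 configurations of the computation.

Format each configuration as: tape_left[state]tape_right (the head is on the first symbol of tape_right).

Transitions applied:
Step 1: δ(t0, a) = (tR, □, L)

The first 2 configurations are:
[t0]aba ⊢ [tR]□□ba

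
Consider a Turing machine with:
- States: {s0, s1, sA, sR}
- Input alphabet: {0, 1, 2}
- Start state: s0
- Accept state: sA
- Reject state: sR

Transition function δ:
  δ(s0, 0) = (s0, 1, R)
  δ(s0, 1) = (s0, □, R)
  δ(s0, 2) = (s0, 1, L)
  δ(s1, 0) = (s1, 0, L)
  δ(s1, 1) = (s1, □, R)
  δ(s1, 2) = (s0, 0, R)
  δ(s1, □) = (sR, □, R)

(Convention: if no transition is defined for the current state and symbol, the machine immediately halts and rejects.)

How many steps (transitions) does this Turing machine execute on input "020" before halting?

Execution trace:
Initial: [s0]020
Step 1: δ(s0, 0) = (s0, 1, R) → 1[s0]20
Step 2: δ(s0, 2) = (s0, 1, L) → [s0]110
Step 3: δ(s0, 1) = (s0, □, R) → □[s0]10
Step 4: δ(s0, 1) = (s0, □, R) → □□[s0]0
Step 5: δ(s0, 0) = (s0, 1, R) → □□1[s0]□

No transition is defined for δ(s0, □). By convention the machine halts and rejects.

The machine executed 5 steps before halting.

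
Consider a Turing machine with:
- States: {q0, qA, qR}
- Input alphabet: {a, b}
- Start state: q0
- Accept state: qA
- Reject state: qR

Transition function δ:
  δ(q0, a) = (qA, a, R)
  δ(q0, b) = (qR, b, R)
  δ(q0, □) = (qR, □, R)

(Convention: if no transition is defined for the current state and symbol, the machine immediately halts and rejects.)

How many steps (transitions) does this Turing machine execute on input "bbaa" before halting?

Execution trace:
Initial: [q0]bbaa
Step 1: δ(q0, b) = (qR, b, R) → b[qR]baa

The machine reaches the reject state qR and halts.

The machine executed 1 step before halting.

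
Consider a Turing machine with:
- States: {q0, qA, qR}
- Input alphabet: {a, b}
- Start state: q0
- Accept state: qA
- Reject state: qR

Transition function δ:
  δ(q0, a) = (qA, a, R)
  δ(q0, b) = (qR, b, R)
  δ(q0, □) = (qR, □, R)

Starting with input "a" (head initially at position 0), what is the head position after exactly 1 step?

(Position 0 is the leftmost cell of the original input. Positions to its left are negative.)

Execution trace (head position shown):
Step 0: [q0]a  (head at position 0)
Step 1: move right → a[qA]□  (head at position 1)

After 1 step, the head is at position 1.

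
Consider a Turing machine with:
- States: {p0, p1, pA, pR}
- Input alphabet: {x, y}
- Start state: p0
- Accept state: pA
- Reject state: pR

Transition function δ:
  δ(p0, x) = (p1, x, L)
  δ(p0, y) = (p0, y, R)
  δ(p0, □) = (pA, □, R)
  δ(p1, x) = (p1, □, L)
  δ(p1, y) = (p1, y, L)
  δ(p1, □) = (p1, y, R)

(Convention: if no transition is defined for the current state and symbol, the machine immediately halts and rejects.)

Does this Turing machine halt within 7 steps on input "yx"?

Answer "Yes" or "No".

Execution trace:
Initial: [p0]yx
Step 1: δ(p0, y) = (p0, y, R) → y[p0]x
Step 2: δ(p0, x) = (p1, x, L) → [p1]yx
Step 3: δ(p1, y) = (p1, y, L) → [p1]□yx
Step 4: δ(p1, □) = (p1, y, R) → y[p1]yx
Step 5: δ(p1, y) = (p1, y, L) → [p1]yyx
Step 6: δ(p1, y) = (p1, y, L) → [p1]□yyx
Step 7: δ(p1, □) = (p1, y, R) → y[p1]yyx

The machine has not reached a halting state after 7 steps.
The machine did not halt within the 7-step bound.

Answer: No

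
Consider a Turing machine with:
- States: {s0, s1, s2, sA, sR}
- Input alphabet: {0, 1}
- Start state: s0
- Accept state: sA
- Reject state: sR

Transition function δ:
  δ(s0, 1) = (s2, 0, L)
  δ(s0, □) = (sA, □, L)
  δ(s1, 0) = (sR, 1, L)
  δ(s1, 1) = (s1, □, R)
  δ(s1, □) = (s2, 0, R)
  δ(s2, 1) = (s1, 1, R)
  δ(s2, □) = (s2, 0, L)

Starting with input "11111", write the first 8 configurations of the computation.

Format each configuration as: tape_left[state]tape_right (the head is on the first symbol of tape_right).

Transitions applied:
Step 1: δ(s0, 1) = (s2, 0, L)
Step 2: δ(s2, □) = (s2, 0, L)
Step 3: δ(s2, □) = (s2, 0, L)
Step 4: δ(s2, □) = (s2, 0, L)
Step 5: δ(s2, □) = (s2, 0, L)
Step 6: δ(s2, □) = (s2, 0, L)
Step 7: δ(s2, □) = (s2, 0, L)

The first 8 configurations are:
[s0]11111 ⊢ [s2]□01111 ⊢ [s2]□001111 ⊢ [s2]□0001111 ⊢ [s2]□00001111 ⊢ [s2]□000001111 ⊢ [s2]□0000001111 ⊢ [s2]□00000001111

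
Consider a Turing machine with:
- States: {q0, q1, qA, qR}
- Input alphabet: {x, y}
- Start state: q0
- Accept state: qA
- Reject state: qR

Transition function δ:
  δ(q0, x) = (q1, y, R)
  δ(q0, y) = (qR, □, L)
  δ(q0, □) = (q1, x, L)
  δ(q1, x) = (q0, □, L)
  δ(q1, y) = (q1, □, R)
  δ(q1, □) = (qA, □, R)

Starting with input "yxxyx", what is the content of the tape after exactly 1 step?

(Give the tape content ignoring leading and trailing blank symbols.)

Execution trace:
Initial: [q0]yxxyx
Step 1: δ(q0, y) = (qR, □, L) → [qR]□□xxyx

The machine reaches the reject state qR and halts.

After 1 step, the tape (ignoring leading/trailing blanks) is: xxyx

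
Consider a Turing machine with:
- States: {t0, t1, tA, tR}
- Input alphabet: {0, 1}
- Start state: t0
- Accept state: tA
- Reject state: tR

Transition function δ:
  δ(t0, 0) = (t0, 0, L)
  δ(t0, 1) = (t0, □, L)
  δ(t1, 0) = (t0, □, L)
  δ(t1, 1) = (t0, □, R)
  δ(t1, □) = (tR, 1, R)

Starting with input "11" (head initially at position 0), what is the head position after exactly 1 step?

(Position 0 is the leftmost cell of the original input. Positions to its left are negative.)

Execution trace (head position shown):
Step 0: [t0]11  (head at position 0)
Step 1: move left → [t0]□□1  (head at position -1)

After 1 step, the head is at position -1.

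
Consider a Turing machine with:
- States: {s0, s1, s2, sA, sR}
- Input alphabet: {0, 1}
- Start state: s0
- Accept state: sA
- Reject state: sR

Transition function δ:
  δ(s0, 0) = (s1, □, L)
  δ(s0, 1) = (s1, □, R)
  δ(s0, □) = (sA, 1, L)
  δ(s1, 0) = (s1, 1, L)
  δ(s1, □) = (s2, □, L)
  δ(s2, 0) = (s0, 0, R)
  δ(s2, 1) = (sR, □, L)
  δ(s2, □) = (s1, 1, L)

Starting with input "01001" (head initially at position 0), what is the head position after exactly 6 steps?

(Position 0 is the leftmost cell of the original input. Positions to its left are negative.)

Execution trace (head position shown):
Step 0: [s0]01001  (head at position 0)
Step 1: move left → [s1]□□1001  (head at position -1)
Step 2: move left → [s2]□□□1001  (head at position -2)
Step 3: move left → [s1]□1□□1001  (head at position -3)
Step 4: move left → [s2]□□1□□1001  (head at position -4)
Step 5: move left → [s1]□1□1□□1001  (head at position -5)
Step 6: move left → [s2]□□1□1□□1001  (head at position -6)

After 6 steps, the head is at position -6.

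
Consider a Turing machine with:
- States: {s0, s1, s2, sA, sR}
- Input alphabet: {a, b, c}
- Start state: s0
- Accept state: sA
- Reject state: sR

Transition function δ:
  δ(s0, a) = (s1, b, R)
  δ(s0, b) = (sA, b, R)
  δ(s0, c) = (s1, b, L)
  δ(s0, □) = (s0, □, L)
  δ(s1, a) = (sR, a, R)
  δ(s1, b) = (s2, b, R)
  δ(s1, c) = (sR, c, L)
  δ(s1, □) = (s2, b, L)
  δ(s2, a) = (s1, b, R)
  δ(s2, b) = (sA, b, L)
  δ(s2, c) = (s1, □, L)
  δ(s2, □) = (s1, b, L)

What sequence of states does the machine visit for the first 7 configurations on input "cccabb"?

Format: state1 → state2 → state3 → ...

Execution trace:
Initial: [s0]cccabb
Step 1: δ(s0, c) = (s1, b, L) → [s1]□bccabb
Step 2: δ(s1, □) = (s2, b, L) → [s2]□bbccabb
Step 3: δ(s2, □) = (s1, b, L) → [s1]□bbbccabb
Step 4: δ(s1, □) = (s2, b, L) → [s2]□bbbbccabb
Step 5: δ(s2, □) = (s1, b, L) → [s1]□bbbbbccabb
Step 6: δ(s1, □) = (s2, b, L) → [s2]□bbbbbbccabb

State sequence: s0 → s1 → s2 → s1 → s2 → s1 → s2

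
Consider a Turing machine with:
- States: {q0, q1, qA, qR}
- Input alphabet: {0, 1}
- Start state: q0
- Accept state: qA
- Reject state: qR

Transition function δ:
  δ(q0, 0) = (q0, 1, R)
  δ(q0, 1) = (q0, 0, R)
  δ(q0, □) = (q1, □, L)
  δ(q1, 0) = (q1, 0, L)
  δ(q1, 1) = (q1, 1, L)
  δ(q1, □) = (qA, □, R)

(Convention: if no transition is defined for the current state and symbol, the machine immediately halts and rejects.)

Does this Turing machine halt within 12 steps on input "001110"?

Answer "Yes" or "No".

Execution trace:
Initial: [q0]001110
Step 1: δ(q0, 0) = (q0, 1, R) → 1[q0]01110
Step 2: δ(q0, 0) = (q0, 1, R) → 11[q0]1110
Step 3: δ(q0, 1) = (q0, 0, R) → 110[q0]110
Step 4: δ(q0, 1) = (q0, 0, R) → 1100[q0]10
Step 5: δ(q0, 1) = (q0, 0, R) → 11000[q0]0
Step 6: δ(q0, 0) = (q0, 1, R) → 110001[q0]□
Step 7: δ(q0, □) = (q1, □, L) → 11000[q1]1□
Step 8: δ(q1, 1) = (q1, 1, L) → 1100[q1]01□
Step 9: δ(q1, 0) = (q1, 0, L) → 110[q1]001□
Step 10: δ(q1, 0) = (q1, 0, L) → 11[q1]0001□
Step 11: δ(q1, 0) = (q1, 0, L) → 1[q1]10001□
Step 12: δ(q1, 1) = (q1, 1, L) → [q1]110001□

The machine has not reached a halting state after 12 steps.
The machine did not halt within the 12-step bound.

Answer: No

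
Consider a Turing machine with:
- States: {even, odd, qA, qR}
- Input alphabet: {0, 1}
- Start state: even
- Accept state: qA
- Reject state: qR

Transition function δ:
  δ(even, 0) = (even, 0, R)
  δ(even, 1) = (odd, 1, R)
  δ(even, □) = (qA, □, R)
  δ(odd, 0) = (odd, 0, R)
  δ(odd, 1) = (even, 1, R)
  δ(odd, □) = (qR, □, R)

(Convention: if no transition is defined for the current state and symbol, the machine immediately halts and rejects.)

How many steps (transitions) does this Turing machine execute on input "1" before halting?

Execution trace:
Initial: [even]1
Step 1: δ(even, 1) = (odd, 1, R) → 1[odd]□
Step 2: δ(odd, □) = (qR, □, R) → 1□[qR]□

The machine reaches the reject state qR and halts.

The machine executed 2 steps before halting.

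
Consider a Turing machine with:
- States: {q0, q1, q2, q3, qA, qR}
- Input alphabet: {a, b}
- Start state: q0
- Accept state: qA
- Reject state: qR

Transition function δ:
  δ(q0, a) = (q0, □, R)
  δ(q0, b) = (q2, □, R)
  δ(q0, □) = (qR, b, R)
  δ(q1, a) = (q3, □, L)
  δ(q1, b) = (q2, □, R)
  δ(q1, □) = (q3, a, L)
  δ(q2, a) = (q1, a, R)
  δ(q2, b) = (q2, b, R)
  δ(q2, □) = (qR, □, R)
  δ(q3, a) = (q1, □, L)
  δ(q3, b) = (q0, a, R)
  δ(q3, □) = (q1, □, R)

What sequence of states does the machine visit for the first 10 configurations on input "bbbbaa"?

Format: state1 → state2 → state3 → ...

Execution trace:
Initial: [q0]bbbbaa
Step 1: δ(q0, b) = (q2, □, R) → □[q2]bbbaa
Step 2: δ(q2, b) = (q2, b, R) → □b[q2]bbaa
Step 3: δ(q2, b) = (q2, b, R) → □bb[q2]baa
Step 4: δ(q2, b) = (q2, b, R) → □bbb[q2]aa
Step 5: δ(q2, a) = (q1, a, R) → □bbba[q1]a
Step 6: δ(q1, a) = (q3, □, L) → □bbb[q3]a□
Step 7: δ(q3, a) = (q1, □, L) → □bb[q1]b□□
Step 8: δ(q1, b) = (q2, □, R) → □bb□[q2]□□
Step 9: δ(q2, □) = (qR, □, R) → □bb□□[qR]□

The machine reaches the reject state qR and halts.

State sequence: q0 → q2 → q2 → q2 → q2 → q1 → q3 → q1 → q2 → qR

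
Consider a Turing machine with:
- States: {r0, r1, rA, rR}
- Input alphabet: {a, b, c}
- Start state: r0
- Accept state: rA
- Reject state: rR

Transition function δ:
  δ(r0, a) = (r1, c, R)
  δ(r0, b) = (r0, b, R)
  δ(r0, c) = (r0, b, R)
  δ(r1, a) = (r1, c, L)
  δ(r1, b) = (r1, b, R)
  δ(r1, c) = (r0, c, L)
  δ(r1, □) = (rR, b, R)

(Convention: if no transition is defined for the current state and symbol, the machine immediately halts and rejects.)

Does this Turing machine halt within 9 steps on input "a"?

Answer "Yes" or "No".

Execution trace:
Initial: [r0]a
Step 1: δ(r0, a) = (r1, c, R) → c[r1]□
Step 2: δ(r1, □) = (rR, b, R) → cb[rR]□

The machine reaches the reject state rR and halts.
The machine halted after 2 steps (within the 9-step bound).

Answer: Yes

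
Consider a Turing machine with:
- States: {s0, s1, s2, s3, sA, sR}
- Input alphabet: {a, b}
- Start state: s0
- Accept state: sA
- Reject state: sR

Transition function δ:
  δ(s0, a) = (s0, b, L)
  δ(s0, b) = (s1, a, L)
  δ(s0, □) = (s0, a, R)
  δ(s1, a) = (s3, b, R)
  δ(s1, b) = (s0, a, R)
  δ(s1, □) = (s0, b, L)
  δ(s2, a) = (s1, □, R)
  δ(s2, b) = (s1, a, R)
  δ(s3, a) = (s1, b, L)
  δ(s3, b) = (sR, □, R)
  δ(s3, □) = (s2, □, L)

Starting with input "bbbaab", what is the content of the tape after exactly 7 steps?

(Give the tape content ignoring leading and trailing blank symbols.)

Execution trace:
Initial: [s0]bbbaab
Step 1: δ(s0, b) = (s1, a, L) → [s1]□abbaab
Step 2: δ(s1, □) = (s0, b, L) → [s0]□babbaab
Step 3: δ(s0, □) = (s0, a, R) → a[s0]babbaab
Step 4: δ(s0, b) = (s1, a, L) → [s1]aaabbaab
Step 5: δ(s1, a) = (s3, b, R) → b[s3]aabbaab
Step 6: δ(s3, a) = (s1, b, L) → [s1]bbabbaab
Step 7: δ(s1, b) = (s0, a, R) → a[s0]babbaab

After 7 steps, the tape (ignoring leading/trailing blanks) is: ababbaab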